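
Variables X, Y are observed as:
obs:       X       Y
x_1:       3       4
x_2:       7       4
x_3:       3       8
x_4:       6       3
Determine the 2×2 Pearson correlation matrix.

Step 1 — column means:
  mean(X) = (3 + 7 + 3 + 6) / 4 = 19/4 = 4.75
  mean(Y) = (4 + 4 + 8 + 3) / 4 = 19/4 = 4.75

Step 2 — sample variances and covariances s[i,j] = (1/(n-1)) · Σ_k (x_{k,i} - mean_i) · (x_{k,j} - mean_j), with n-1 = 3:
  s[X,X] = ((-1.75)·(-1.75) + (2.25)·(2.25) + (-1.75)·(-1.75) + (1.25)·(1.25)) / 3 = 12.75/3 = 4.25
  s[X,Y] = ((-1.75)·(-0.75) + (2.25)·(-0.75) + (-1.75)·(3.25) + (1.25)·(-1.75)) / 3 = -8.25/3 = -2.75
  s[Y,Y] = ((-0.75)·(-0.75) + (-0.75)·(-0.75) + (3.25)·(3.25) + (-1.75)·(-1.75)) / 3 = 14.75/3 = 4.9167
  Sample standard deviations s_i = √(s[i,i]):
  s(X) = √(4.25) = 2.0616
  s(Y) = √(4.9167) = 2.2174

Step 3 — r_{ij} = s_{ij} / (s_i · s_j):
  r[X,X] = 1 (diagonal).
  r[X,Y] = -2.75 / (2.0616 · 2.2174) = -2.75 / 4.5712 = -0.6016
  r[Y,Y] = 1 (diagonal).

R is symmetric with unit diagonal. Assembling:

R = [[1, -0.6016],
 [-0.6016, 1]]


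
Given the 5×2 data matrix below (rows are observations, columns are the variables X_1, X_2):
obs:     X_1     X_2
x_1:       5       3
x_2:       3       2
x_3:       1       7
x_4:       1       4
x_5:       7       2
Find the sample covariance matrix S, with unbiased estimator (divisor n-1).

Step 1 — column means:
  mean(X_1) = (5 + 3 + 1 + 1 + 7) / 5 = 17/5 = 3.4
  mean(X_2) = (3 + 2 + 7 + 4 + 2) / 5 = 18/5 = 3.6

Step 2 — sample covariance S[i,j] = (1/(n-1)) · Σ_k (x_{k,i} - mean_i) · (x_{k,j} - mean_j), with n-1 = 4.
  S[X_1,X_1] = ((1.6)·(1.6) + (-0.4)·(-0.4) + (-2.4)·(-2.4) + (-2.4)·(-2.4) + (3.6)·(3.6)) / 4 = 27.2/4 = 6.8
  S[X_1,X_2] = ((1.6)·(-0.6) + (-0.4)·(-1.6) + (-2.4)·(3.4) + (-2.4)·(0.4) + (3.6)·(-1.6)) / 4 = -15.2/4 = -3.8
  S[X_2,X_2] = ((-0.6)·(-0.6) + (-1.6)·(-1.6) + (3.4)·(3.4) + (0.4)·(0.4) + (-1.6)·(-1.6)) / 4 = 17.2/4 = 4.3

S is symmetric (S[j,i] = S[i,j]). Assembling:

S = [[6.8, -3.8],
 [-3.8, 4.3]]


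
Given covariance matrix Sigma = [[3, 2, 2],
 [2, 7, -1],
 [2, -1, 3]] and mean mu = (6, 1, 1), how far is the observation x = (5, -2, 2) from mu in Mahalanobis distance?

Step 1 — centre the observation: (x - mu) = (-1, -3, 1).

Step 2 — invert Sigma (cofactor / det for 3×3, or solve directly):
  Sigma^{-1} = [[1.6667, -0.6667, -1.3333],
 [-0.6667, 0.4167, 0.5833],
 [-1.3333, 0.5833, 1.4167]].

Step 3 — form the quadratic (x - mu)^T · Sigma^{-1} · (x - mu):
  Sigma^{-1} · (x - mu) = (-1, 0, 1).
  (x - mu)^T · [Sigma^{-1} · (x - mu)] = (-1)·(-1) + (-3)·(0) + (1)·(1) = 2.

Step 4 — take square root: d = √(2) ≈ 1.4142.

d(x, mu) = √(2) ≈ 1.4142


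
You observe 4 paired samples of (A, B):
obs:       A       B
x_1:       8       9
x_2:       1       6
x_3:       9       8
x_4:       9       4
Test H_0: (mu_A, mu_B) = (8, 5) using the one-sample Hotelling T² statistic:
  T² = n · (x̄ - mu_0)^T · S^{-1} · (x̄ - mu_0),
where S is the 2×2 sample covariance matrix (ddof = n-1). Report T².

Step 1 — sample mean vector:
  mean(A) = (8 + 1 + 9 + 9) / 4 = 27/4 = 6.75
  mean(B) = (9 + 6 + 8 + 4) / 4 = 27/4 = 6.75
  x̄ = (6.75, 6.75),  deviation x̄ - mu_0 = (6.75, 6.75) - (8, 5) = (-1.25, 1.75).

Step 2 — sample covariance matrix, S[i,j] = (1/(n-1)) · Σ_k (x_{k,i} - mean_i) · (x_{k,j} - mean_j), divisor n-1 = 3:
  S[A,A] = ((1.25)·(1.25) + (-5.75)·(-5.75) + (2.25)·(2.25) + (2.25)·(2.25)) / 3 = 44.75/3 = 14.9167
  S[A,B] = ((1.25)·(2.25) + (-5.75)·(-0.75) + (2.25)·(1.25) + (2.25)·(-2.75)) / 3 = 3.75/3 = 1.25
  S[B,B] = ((2.25)·(2.25) + (-0.75)·(-0.75) + (1.25)·(1.25) + (-2.75)·(-2.75)) / 3 = 14.75/3 = 4.9167
  S = [[14.9167, 1.25],
 [1.25, 4.9167]].

Step 3 — invert S. det(S) = 14.9167·4.9167 - (1.25)² = 71.7778.
  S^{-1} = (1/det) · [[d, -b], [-b, a]] = [[0.0685, -0.0174],
 [-0.0174, 0.2078]].

Step 4 — quadratic form (x̄ - mu_0)^T · S^{-1} · (x̄ - mu_0):
  S^{-1} · (x̄ - mu_0) = (-0.1161, 0.3854),
  (x̄ - mu_0)^T · [...] = (-1.25)·(-0.1161) + (1.75)·(0.3854) = 0.8197.

Step 5 — scale by n: T² = 4 · 0.8197 = 3.2786.

T² ≈ 3.2786


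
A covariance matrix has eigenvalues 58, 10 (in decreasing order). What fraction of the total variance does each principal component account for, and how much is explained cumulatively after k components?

Step 1 — total variance = trace(Sigma) = Σ λ_i = 58 + 10 = 68.

Step 2 — fraction explained by component i = λ_i / Σ λ:
  PC1: 58/68 = 0.8529
  PC2: 10/68 = 0.1471

Step 3 — cumulative fraction after k components = (λ_1 + ... + λ_k) / Σ λ:
  k = 1: 58/68 = 0.8529
  k = 2: (58 + 10)/68 = 68/68 = 1

Summary (fraction, with percent):

explained: PC1 0.8529 (85.29%), PC2 0.1471 (14.71%);  cumulative: 0.8529, 1


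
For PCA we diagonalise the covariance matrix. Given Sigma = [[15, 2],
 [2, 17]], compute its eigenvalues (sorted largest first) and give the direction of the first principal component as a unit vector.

Step 1 — characteristic polynomial of 2×2 Sigma:
  det(Sigma - λI) = λ² - trace · λ + det = 0.
  trace = 15 + 17 = 32, det = 15·17 - (2)² = 251.
Step 2 — discriminant:
  Δ = trace² - 4·det = 1024 - 1004 = 20.
Step 3 — eigenvalues:
  λ = (trace ± √Δ)/2 = (32 ± 4.4721)/2,
  λ_1 = 18.2361,  λ_2 = 13.7639.

Step 4 — unit eigenvector for λ_1: solve (Sigma - λ_1 I)v = 0. First row:
  (15 - 18.2361)·v_x + (2)·v_y = 0, i.e. (-3.2361)·v_x + (2)·v_y = 0,
  so v ∝ (b, λ_1 - a) = (2, 3.2361) = u.
  ||u|| = √((2)² + (3.2361)²) = √(14.4721) ≈ 3.8042,
  v_1 = u/||u|| ≈ (0.5257, 0.8507) (||v_1|| = 1).

λ_1 = 18.2361,  λ_2 = 13.7639;  v_1 ≈ (0.5257, 0.8507)


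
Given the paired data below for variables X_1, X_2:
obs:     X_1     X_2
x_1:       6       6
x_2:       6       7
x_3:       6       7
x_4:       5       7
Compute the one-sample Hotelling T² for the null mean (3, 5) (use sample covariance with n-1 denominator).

Step 1 — sample mean vector:
  mean(X_1) = (6 + 6 + 6 + 5) / 4 = 23/4 = 5.75
  mean(X_2) = (6 + 7 + 7 + 7) / 4 = 27/4 = 6.75
  x̄ = (5.75, 6.75),  deviation x̄ - mu_0 = (5.75, 6.75) - (3, 5) = (2.75, 1.75).

Step 2 — sample covariance matrix, S[i,j] = (1/(n-1)) · Σ_k (x_{k,i} - mean_i) · (x_{k,j} - mean_j), divisor n-1 = 3:
  S[X_1,X_1] = ((0.25)·(0.25) + (0.25)·(0.25) + (0.25)·(0.25) + (-0.75)·(-0.75)) / 3 = 0.75/3 = 0.25
  S[X_1,X_2] = ((0.25)·(-0.75) + (0.25)·(0.25) + (0.25)·(0.25) + (-0.75)·(0.25)) / 3 = -0.25/3 = -0.0833
  S[X_2,X_2] = ((-0.75)·(-0.75) + (0.25)·(0.25) + (0.25)·(0.25) + (0.25)·(0.25)) / 3 = 0.75/3 = 0.25
  S = [[0.25, -0.0833],
 [-0.0833, 0.25]].

Step 3 — invert S. det(S) = 0.25·0.25 - (-0.0833)² = 0.0556.
  S^{-1} = (1/det) · [[d, -b], [-b, a]] = [[4.5, 1.5],
 [1.5, 4.5]].

Step 4 — quadratic form (x̄ - mu_0)^T · S^{-1} · (x̄ - mu_0):
  S^{-1} · (x̄ - mu_0) = (15, 12),
  (x̄ - mu_0)^T · [...] = (2.75)·(15) + (1.75)·(12) = 62.25.

Step 5 — scale by n: T² = 4 · 62.25 = 249.

T² ≈ 249


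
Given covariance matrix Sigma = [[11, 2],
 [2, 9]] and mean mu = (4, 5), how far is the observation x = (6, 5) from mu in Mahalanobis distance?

Step 1 — centre the observation: (x - mu) = (2, 0).

Step 2 — invert Sigma. det(Sigma) = 11·9 - (2)² = 95.
  Sigma^{-1} = (1/det) · [[d, -b], [-b, a]] = [[0.0947, -0.0211],
 [-0.0211, 0.1158]].

Step 3 — form the quadratic (x - mu)^T · Sigma^{-1} · (x - mu):
  Sigma^{-1} · (x - mu) = (0.1895, -0.0421).
  (x - mu)^T · [Sigma^{-1} · (x - mu)] = (2)·(0.1895) + (0)·(-0.0421) = 0.3789.

Step 4 — take square root: d = √(0.3789) ≈ 0.6156.

d(x, mu) = √(0.3789) ≈ 0.6156


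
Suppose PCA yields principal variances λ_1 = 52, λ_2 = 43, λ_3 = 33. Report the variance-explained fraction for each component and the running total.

Step 1 — total variance = trace(Sigma) = Σ λ_i = 52 + 43 + 33 = 128.

Step 2 — fraction explained by component i = λ_i / Σ λ:
  PC1: 52/128 = 0.4062
  PC2: 43/128 = 0.3359
  PC3: 33/128 = 0.2578

Step 3 — cumulative fraction after k components = (λ_1 + ... + λ_k) / Σ λ:
  k = 1: 52/128 = 0.4062
  k = 2: (52 + 43)/128 = 95/128 = 0.7422
  k = 3: (52 + 43 + 33)/128 = 128/128 = 1

Summary (fraction, with percent):

explained: PC1 0.4062 (40.62%), PC2 0.3359 (33.59%), PC3 0.2578 (25.78%);  cumulative: 0.4062, 0.7422, 1


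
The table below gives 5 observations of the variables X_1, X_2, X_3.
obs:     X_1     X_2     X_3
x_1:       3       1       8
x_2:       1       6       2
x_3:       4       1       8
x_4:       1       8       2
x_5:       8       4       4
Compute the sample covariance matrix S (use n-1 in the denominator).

Step 1 — column means:
  mean(X_1) = (3 + 1 + 4 + 1 + 8) / 5 = 17/5 = 3.4
  mean(X_2) = (1 + 6 + 1 + 8 + 4) / 5 = 20/5 = 4
  mean(X_3) = (8 + 2 + 8 + 2 + 4) / 5 = 24/5 = 4.8

Step 2 — sample covariance S[i,j] = (1/(n-1)) · Σ_k (x_{k,i} - mean_i) · (x_{k,j} - mean_j), with n-1 = 4.
  S[X_1,X_1] = ((-0.4)·(-0.4) + (-2.4)·(-2.4) + (0.6)·(0.6) + (-2.4)·(-2.4) + (4.6)·(4.6)) / 4 = 33.2/4 = 8.3
  S[X_1,X_2] = ((-0.4)·(-3) + (-2.4)·(2) + (0.6)·(-3) + (-2.4)·(4) + (4.6)·(0)) / 4 = -15/4 = -3.75
  S[X_1,X_3] = ((-0.4)·(3.2) + (-2.4)·(-2.8) + (0.6)·(3.2) + (-2.4)·(-2.8) + (4.6)·(-0.8)) / 4 = 10.4/4 = 2.6
  S[X_2,X_2] = ((-3)·(-3) + (2)·(2) + (-3)·(-3) + (4)·(4) + (0)·(0)) / 4 = 38/4 = 9.5
  S[X_2,X_3] = ((-3)·(3.2) + (2)·(-2.8) + (-3)·(3.2) + (4)·(-2.8) + (0)·(-0.8)) / 4 = -36/4 = -9
  S[X_3,X_3] = ((3.2)·(3.2) + (-2.8)·(-2.8) + (3.2)·(3.2) + (-2.8)·(-2.8) + (-0.8)·(-0.8)) / 4 = 36.8/4 = 9.2

S is symmetric (S[j,i] = S[i,j]). Assembling:

S = [[8.3, -3.75, 2.6],
 [-3.75, 9.5, -9],
 [2.6, -9, 9.2]]


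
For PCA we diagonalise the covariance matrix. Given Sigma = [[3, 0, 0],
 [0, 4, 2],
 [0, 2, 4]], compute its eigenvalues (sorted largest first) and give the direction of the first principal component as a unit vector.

Step 1 — characteristic polynomial p(λ) = det(λI - Sigma) = λ³ - tr·λ² + c_1·λ - det, where tr = trace, c_1 = sum of the principal 2×2 minors, det = det(Sigma):
  tr = 3 + 4 + 4 = 11,
  c_1 = (3·4 - (0)²) + (3·4 - (0)²) + (4·4 - (2)²) = 12 + 12 + 12 = 36,
  det = 3·(4·4 - (2)²) - (0)·((0)·4 - (2)·(0)) + (0)·((0)·(2) - 4·(0)) = 3·(12) - (0)·(0) + (0)·(0) = 36.
  So p(λ) = λ³ - 11λ² + 36λ - 36.
Step 2 — look for an integer root (rational root theorem: any rational root is an integer divisor of 36). Testing λ = 2:
  p(2) = 8 - 44 + 72 - 36 = 0  ✓
  Dividing out (λ - 2): p(λ) = (λ - 2)(λ² - 9λ + 18).
Step 3 — remaining eigenvalues from the quadratic λ² - 9λ + 18 = 0:
  Δ = 9² - 4·18 = 81 - 72 = 9,  λ = (9 ± √9)/2 = (9 ± 3)/2 = 6 or 3.
  Sorted: λ_1 = 6,  λ_2 = 3,  λ_3 = 2  (check: sum = 11 = tr ✓).

Step 4 — unit eigenvector for λ_1 = 6: v spans the null space of (Sigma - λ_1 I), whose rows are
  r_1 = (-3, 0, 0),  r_2 = (0, -2, 2),  r_3 = (0, 2, -2).
  v is orthogonal to every row, so take v ∝ r_1 × r_2 = ((0)·(2) - (0)·(-2), (0)·(0) - (-3)·(2), (-3)·(-2) - (0)·(0)) = (0, 6, 6).
  Rescale (divide by 6): u = (0, 1, 1).
  ||u|| = √((0)² + (1)² + (1)²) = √(2) ≈ 1.4142,  v_1 = u/||u|| ≈ (0, 0.7071, 0.7071) (||v_1|| = 1).

λ_1 = 6,  λ_2 = 3,  λ_3 = 2;  v_1 ≈ (0, 0.7071, 0.7071)


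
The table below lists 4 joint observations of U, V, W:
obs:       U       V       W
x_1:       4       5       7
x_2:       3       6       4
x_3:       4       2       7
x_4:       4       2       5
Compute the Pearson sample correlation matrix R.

Step 1 — column means:
  mean(U) = (4 + 3 + 4 + 4) / 4 = 15/4 = 3.75
  mean(V) = (5 + 6 + 2 + 2) / 4 = 15/4 = 3.75
  mean(W) = (7 + 4 + 7 + 5) / 4 = 23/4 = 5.75

Step 2 — sample variances and covariances s[i,j] = (1/(n-1)) · Σ_k (x_{k,i} - mean_i) · (x_{k,j} - mean_j), with n-1 = 3:
  s[U,U] = ((0.25)·(0.25) + (-0.75)·(-0.75) + (0.25)·(0.25) + (0.25)·(0.25)) / 3 = 0.75/3 = 0.25
  s[U,V] = ((0.25)·(1.25) + (-0.75)·(2.25) + (0.25)·(-1.75) + (0.25)·(-1.75)) / 3 = -2.25/3 = -0.75
  s[U,W] = ((0.25)·(1.25) + (-0.75)·(-1.75) + (0.25)·(1.25) + (0.25)·(-0.75)) / 3 = 1.75/3 = 0.5833
  s[V,V] = ((1.25)·(1.25) + (2.25)·(2.25) + (-1.75)·(-1.75) + (-1.75)·(-1.75)) / 3 = 12.75/3 = 4.25
  s[V,W] = ((1.25)·(1.25) + (2.25)·(-1.75) + (-1.75)·(1.25) + (-1.75)·(-0.75)) / 3 = -3.25/3 = -1.0833
  s[W,W] = ((1.25)·(1.25) + (-1.75)·(-1.75) + (1.25)·(1.25) + (-0.75)·(-0.75)) / 3 = 6.75/3 = 2.25
  Sample standard deviations s_i = √(s[i,i]):
  s(U) = √(0.25) = 0.5
  s(V) = √(4.25) = 2.0616
  s(W) = √(2.25) = 1.5

Step 3 — r_{ij} = s_{ij} / (s_i · s_j):
  r[U,U] = 1 (diagonal).
  r[U,V] = -0.75 / (0.5 · 2.0616) = -0.75 / 1.0308 = -0.7276
  r[U,W] = 0.5833 / (0.5 · 1.5) = 0.5833 / 0.75 = 0.7778
  r[V,V] = 1 (diagonal).
  r[V,W] = -1.0833 / (2.0616 · 1.5) = -1.0833 / 3.0923 = -0.3503
  r[W,W] = 1 (diagonal).

R is symmetric with unit diagonal. Assembling:

R = [[1, -0.7276, 0.7778],
 [-0.7276, 1, -0.3503],
 [0.7778, -0.3503, 1]]


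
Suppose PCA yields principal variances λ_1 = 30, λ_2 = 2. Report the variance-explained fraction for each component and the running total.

Step 1 — total variance = trace(Sigma) = Σ λ_i = 30 + 2 = 32.

Step 2 — fraction explained by component i = λ_i / Σ λ:
  PC1: 30/32 = 0.9375
  PC2: 2/32 = 0.0625

Step 3 — cumulative fraction after k components = (λ_1 + ... + λ_k) / Σ λ:
  k = 1: 30/32 = 0.9375
  k = 2: (30 + 2)/32 = 32/32 = 1

Summary (fraction, with percent):

explained: PC1 0.9375 (93.75%), PC2 0.0625 (6.25%);  cumulative: 0.9375, 1


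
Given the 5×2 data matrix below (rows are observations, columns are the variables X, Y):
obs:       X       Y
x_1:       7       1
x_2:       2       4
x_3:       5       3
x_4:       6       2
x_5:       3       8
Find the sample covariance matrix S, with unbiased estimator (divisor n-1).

Step 1 — column means:
  mean(X) = (7 + 2 + 5 + 6 + 3) / 5 = 23/5 = 4.6
  mean(Y) = (1 + 4 + 3 + 2 + 8) / 5 = 18/5 = 3.6

Step 2 — sample covariance S[i,j] = (1/(n-1)) · Σ_k (x_{k,i} - mean_i) · (x_{k,j} - mean_j), with n-1 = 4.
  S[X,X] = ((2.4)·(2.4) + (-2.6)·(-2.6) + (0.4)·(0.4) + (1.4)·(1.4) + (-1.6)·(-1.6)) / 4 = 17.2/4 = 4.3
  S[X,Y] = ((2.4)·(-2.6) + (-2.6)·(0.4) + (0.4)·(-0.6) + (1.4)·(-1.6) + (-1.6)·(4.4)) / 4 = -16.8/4 = -4.2
  S[Y,Y] = ((-2.6)·(-2.6) + (0.4)·(0.4) + (-0.6)·(-0.6) + (-1.6)·(-1.6) + (4.4)·(4.4)) / 4 = 29.2/4 = 7.3

S is symmetric (S[j,i] = S[i,j]). Assembling:

S = [[4.3, -4.2],
 [-4.2, 7.3]]


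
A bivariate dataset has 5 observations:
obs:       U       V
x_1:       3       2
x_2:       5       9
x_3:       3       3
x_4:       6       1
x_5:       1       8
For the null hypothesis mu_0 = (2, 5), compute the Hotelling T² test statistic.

Step 1 — sample mean vector:
  mean(U) = (3 + 5 + 3 + 6 + 1) / 5 = 18/5 = 3.6
  mean(V) = (2 + 9 + 3 + 1 + 8) / 5 = 23/5 = 4.6
  x̄ = (3.6, 4.6),  deviation x̄ - mu_0 = (3.6, 4.6) - (2, 5) = (1.6, -0.4).

Step 2 — sample covariance matrix, S[i,j] = (1/(n-1)) · Σ_k (x_{k,i} - mean_i) · (x_{k,j} - mean_j), divisor n-1 = 4:
  S[U,U] = ((-0.6)·(-0.6) + (1.4)·(1.4) + (-0.6)·(-0.6) + (2.4)·(2.4) + (-2.6)·(-2.6)) / 4 = 15.2/4 = 3.8
  S[U,V] = ((-0.6)·(-2.6) + (1.4)·(4.4) + (-0.6)·(-1.6) + (2.4)·(-3.6) + (-2.6)·(3.4)) / 4 = -8.8/4 = -2.2
  S[V,V] = ((-2.6)·(-2.6) + (4.4)·(4.4) + (-1.6)·(-1.6) + (-3.6)·(-3.6) + (3.4)·(3.4)) / 4 = 53.2/4 = 13.3
  S = [[3.8, -2.2],
 [-2.2, 13.3]].

Step 3 — invert S. det(S) = 3.8·13.3 - (-2.2)² = 45.7.
  S^{-1} = (1/det) · [[d, -b], [-b, a]] = [[0.291, 0.0481],
 [0.0481, 0.0832]].

Step 4 — quadratic form (x̄ - mu_0)^T · S^{-1} · (x̄ - mu_0):
  S^{-1} · (x̄ - mu_0) = (0.4464, 0.0438),
  (x̄ - mu_0)^T · [...] = (1.6)·(0.4464) + (-0.4)·(0.0438) = 0.6967.

Step 5 — scale by n: T² = 5 · 0.6967 = 3.4836.

T² ≈ 3.4836


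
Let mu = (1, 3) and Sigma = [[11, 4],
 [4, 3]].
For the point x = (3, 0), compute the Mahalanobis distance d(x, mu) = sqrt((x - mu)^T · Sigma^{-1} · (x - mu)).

Step 1 — centre the observation: (x - mu) = (2, -3).

Step 2 — invert Sigma. det(Sigma) = 11·3 - (4)² = 17.
  Sigma^{-1} = (1/det) · [[d, -b], [-b, a]] = [[0.1765, -0.2353],
 [-0.2353, 0.6471]].

Step 3 — form the quadratic (x - mu)^T · Sigma^{-1} · (x - mu):
  Sigma^{-1} · (x - mu) = (1.0588, -2.4118).
  (x - mu)^T · [Sigma^{-1} · (x - mu)] = (2)·(1.0588) + (-3)·(-2.4118) = 9.3529.

Step 4 — take square root: d = √(9.3529) ≈ 3.0583.

d(x, mu) = √(9.3529) ≈ 3.0583


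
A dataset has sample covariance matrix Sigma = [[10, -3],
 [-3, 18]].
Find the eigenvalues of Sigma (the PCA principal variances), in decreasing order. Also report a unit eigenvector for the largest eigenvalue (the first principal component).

Step 1 — characteristic polynomial of 2×2 Sigma:
  det(Sigma - λI) = λ² - trace · λ + det = 0.
  trace = 10 + 18 = 28, det = 10·18 - (-3)² = 171.
Step 2 — discriminant:
  Δ = trace² - 4·det = 784 - 684 = 100.
Step 3 — eigenvalues:
  λ = (trace ± √Δ)/2 = (28 ± 10)/2,
  λ_1 = 19,  λ_2 = 9.

Step 4 — unit eigenvector for λ_1: solve (Sigma - λ_1 I)v = 0. First row:
  (10 - 19)·v_x + (-3)·v_y = 0, i.e. (-9)·v_x + (-3)·v_y = 0,
  so v ∝ (b, λ_1 - a) = (-3, 9); multiply by -1 so the first entry is positive: u = (3, -9).
  ||u|| = √((3)² + (-9)²) = √(90) ≈ 9.4868,
  v_1 = u/||u|| ≈ (0.3162, -0.9487) (||v_1|| = 1).

λ_1 = 19,  λ_2 = 9;  v_1 ≈ (0.3162, -0.9487)


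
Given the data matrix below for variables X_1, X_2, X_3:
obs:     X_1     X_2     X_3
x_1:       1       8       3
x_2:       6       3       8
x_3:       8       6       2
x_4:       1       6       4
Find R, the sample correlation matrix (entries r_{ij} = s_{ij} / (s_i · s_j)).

Step 1 — column means:
  mean(X_1) = (1 + 6 + 8 + 1) / 4 = 16/4 = 4
  mean(X_2) = (8 + 3 + 6 + 6) / 4 = 23/4 = 5.75
  mean(X_3) = (3 + 8 + 2 + 4) / 4 = 17/4 = 4.25

Step 2 — sample variances and covariances s[i,j] = (1/(n-1)) · Σ_k (x_{k,i} - mean_i) · (x_{k,j} - mean_j), with n-1 = 3:
  s[X_1,X_1] = ((-3)·(-3) + (2)·(2) + (4)·(4) + (-3)·(-3)) / 3 = 38/3 = 12.6667
  s[X_1,X_2] = ((-3)·(2.25) + (2)·(-2.75) + (4)·(0.25) + (-3)·(0.25)) / 3 = -12/3 = -4
  s[X_1,X_3] = ((-3)·(-1.25) + (2)·(3.75) + (4)·(-2.25) + (-3)·(-0.25)) / 3 = 3/3 = 1
  s[X_2,X_2] = ((2.25)·(2.25) + (-2.75)·(-2.75) + (0.25)·(0.25) + (0.25)·(0.25)) / 3 = 12.75/3 = 4.25
  s[X_2,X_3] = ((2.25)·(-1.25) + (-2.75)·(3.75) + (0.25)·(-2.25) + (0.25)·(-0.25)) / 3 = -13.75/3 = -4.5833
  s[X_3,X_3] = ((-1.25)·(-1.25) + (3.75)·(3.75) + (-2.25)·(-2.25) + (-0.25)·(-0.25)) / 3 = 20.75/3 = 6.9167
  Sample standard deviations s_i = √(s[i,i]):
  s(X_1) = √(12.6667) = 3.559
  s(X_2) = √(4.25) = 2.0616
  s(X_3) = √(6.9167) = 2.63

Step 3 — r_{ij} = s_{ij} / (s_i · s_j):
  r[X_1,X_1] = 1 (diagonal).
  r[X_1,X_2] = -4 / (3.559 · 2.0616) = -4 / 7.3371 = -0.5452
  r[X_1,X_3] = 1 / (3.559 · 2.63) = 1 / 9.3601 = 0.1068
  r[X_2,X_2] = 1 (diagonal).
  r[X_2,X_3] = -4.5833 / (2.0616 · 2.63) = -4.5833 / 5.4218 = -0.8454
  r[X_3,X_3] = 1 (diagonal).

R is symmetric with unit diagonal. Assembling:

R = [[1, -0.5452, 0.1068],
 [-0.5452, 1, -0.8454],
 [0.1068, -0.8454, 1]]


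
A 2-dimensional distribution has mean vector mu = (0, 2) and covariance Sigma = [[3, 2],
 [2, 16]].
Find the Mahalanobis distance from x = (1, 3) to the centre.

Step 1 — centre the observation: (x - mu) = (1, 1).

Step 2 — invert Sigma. det(Sigma) = 3·16 - (2)² = 44.
  Sigma^{-1} = (1/det) · [[d, -b], [-b, a]] = [[0.3636, -0.0455],
 [-0.0455, 0.0682]].

Step 3 — form the quadratic (x - mu)^T · Sigma^{-1} · (x - mu):
  Sigma^{-1} · (x - mu) = (0.3182, 0.0227).
  (x - mu)^T · [Sigma^{-1} · (x - mu)] = (1)·(0.3182) + (1)·(0.0227) = 0.3409.

Step 4 — take square root: d = √(0.3409) ≈ 0.5839.

d(x, mu) = √(0.3409) ≈ 0.5839


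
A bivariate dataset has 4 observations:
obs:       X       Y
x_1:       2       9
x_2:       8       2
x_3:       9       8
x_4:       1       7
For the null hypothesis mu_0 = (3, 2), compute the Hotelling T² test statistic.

Step 1 — sample mean vector:
  mean(X) = (2 + 8 + 9 + 1) / 4 = 20/4 = 5
  mean(Y) = (9 + 2 + 8 + 7) / 4 = 26/4 = 6.5
  x̄ = (5, 6.5),  deviation x̄ - mu_0 = (5, 6.5) - (3, 2) = (2, 4.5).

Step 2 — sample covariance matrix, S[i,j] = (1/(n-1)) · Σ_k (x_{k,i} - mean_i) · (x_{k,j} - mean_j), divisor n-1 = 3:
  S[X,X] = ((-3)·(-3) + (3)·(3) + (4)·(4) + (-4)·(-4)) / 3 = 50/3 = 16.6667
  S[X,Y] = ((-3)·(2.5) + (3)·(-4.5) + (4)·(1.5) + (-4)·(0.5)) / 3 = -17/3 = -5.6667
  S[Y,Y] = ((2.5)·(2.5) + (-4.5)·(-4.5) + (1.5)·(1.5) + (0.5)·(0.5)) / 3 = 29/3 = 9.6667
  S = [[16.6667, -5.6667],
 [-5.6667, 9.6667]].

Step 3 — invert S. det(S) = 16.6667·9.6667 - (-5.6667)² = 129.
  S^{-1} = (1/det) · [[d, -b], [-b, a]] = [[0.0749, 0.0439],
 [0.0439, 0.1292]].

Step 4 — quadratic form (x̄ - mu_0)^T · S^{-1} · (x̄ - mu_0):
  S^{-1} · (x̄ - mu_0) = (0.3475, 0.6693),
  (x̄ - mu_0)^T · [...] = (2)·(0.3475) + (4.5)·(0.6693) = 3.7067.

Step 5 — scale by n: T² = 4 · 3.7067 = 14.8269.

T² ≈ 14.8269


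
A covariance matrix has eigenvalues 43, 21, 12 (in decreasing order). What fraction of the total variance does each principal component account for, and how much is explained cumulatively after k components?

Step 1 — total variance = trace(Sigma) = Σ λ_i = 43 + 21 + 12 = 76.

Step 2 — fraction explained by component i = λ_i / Σ λ:
  PC1: 43/76 = 0.5658
  PC2: 21/76 = 0.2763
  PC3: 12/76 = 0.1579

Step 3 — cumulative fraction after k components = (λ_1 + ... + λ_k) / Σ λ:
  k = 1: 43/76 = 0.5658
  k = 2: (43 + 21)/76 = 64/76 = 0.8421
  k = 3: (43 + 21 + 12)/76 = 76/76 = 1

Summary (fraction, with percent):

explained: PC1 0.5658 (56.58%), PC2 0.2763 (27.63%), PC3 0.1579 (15.79%);  cumulative: 0.5658, 0.8421, 1


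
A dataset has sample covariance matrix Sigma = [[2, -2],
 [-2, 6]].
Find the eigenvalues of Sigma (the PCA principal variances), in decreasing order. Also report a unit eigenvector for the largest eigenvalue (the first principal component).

Step 1 — characteristic polynomial of 2×2 Sigma:
  det(Sigma - λI) = λ² - trace · λ + det = 0.
  trace = 2 + 6 = 8, det = 2·6 - (-2)² = 8.
Step 2 — discriminant:
  Δ = trace² - 4·det = 64 - 32 = 32.
Step 3 — eigenvalues:
  λ = (trace ± √Δ)/2 = (8 ± 5.6569)/2,
  λ_1 = 6.8284,  λ_2 = 1.1716.

Step 4 — unit eigenvector for λ_1: solve (Sigma - λ_1 I)v = 0. First row:
  (2 - 6.8284)·v_x + (-2)·v_y = 0, i.e. (-4.8284)·v_x + (-2)·v_y = 0,
  so v ∝ (b, λ_1 - a) = (-2, 4.8284); multiply by -1 so the first entry is positive: u = (2, -4.8284).
  ||u|| = √((2)² + (-4.8284)²) = √(27.3137) ≈ 5.2263,
  v_1 = u/||u|| ≈ (0.3827, -0.9239) (||v_1|| = 1).

λ_1 = 6.8284,  λ_2 = 1.1716;  v_1 ≈ (0.3827, -0.9239)


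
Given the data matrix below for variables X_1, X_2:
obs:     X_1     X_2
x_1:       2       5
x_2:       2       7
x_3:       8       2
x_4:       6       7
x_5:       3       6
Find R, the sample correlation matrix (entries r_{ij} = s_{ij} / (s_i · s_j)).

Step 1 — column means:
  mean(X_1) = (2 + 2 + 8 + 6 + 3) / 5 = 21/5 = 4.2
  mean(X_2) = (5 + 7 + 2 + 7 + 6) / 5 = 27/5 = 5.4

Step 2 — sample variances and covariances s[i,j] = (1/(n-1)) · Σ_k (x_{k,i} - mean_i) · (x_{k,j} - mean_j), with n-1 = 4:
  s[X_1,X_1] = ((-2.2)·(-2.2) + (-2.2)·(-2.2) + (3.8)·(3.8) + (1.8)·(1.8) + (-1.2)·(-1.2)) / 4 = 28.8/4 = 7.2
  s[X_1,X_2] = ((-2.2)·(-0.4) + (-2.2)·(1.6) + (3.8)·(-3.4) + (1.8)·(1.6) + (-1.2)·(0.6)) / 4 = -13.4/4 = -3.35
  s[X_2,X_2] = ((-0.4)·(-0.4) + (1.6)·(1.6) + (-3.4)·(-3.4) + (1.6)·(1.6) + (0.6)·(0.6)) / 4 = 17.2/4 = 4.3
  Sample standard deviations s_i = √(s[i,i]):
  s(X_1) = √(7.2) = 2.6833
  s(X_2) = √(4.3) = 2.0736

Step 3 — r_{ij} = s_{ij} / (s_i · s_j):
  r[X_1,X_1] = 1 (diagonal).
  r[X_1,X_2] = -3.35 / (2.6833 · 2.0736) = -3.35 / 5.5642 = -0.6021
  r[X_2,X_2] = 1 (diagonal).

R is symmetric with unit diagonal. Assembling:

R = [[1, -0.6021],
 [-0.6021, 1]]


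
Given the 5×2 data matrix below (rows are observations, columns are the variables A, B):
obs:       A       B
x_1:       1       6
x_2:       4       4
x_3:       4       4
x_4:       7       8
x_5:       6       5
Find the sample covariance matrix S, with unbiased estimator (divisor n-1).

Step 1 — column means:
  mean(A) = (1 + 4 + 4 + 7 + 6) / 5 = 22/5 = 4.4
  mean(B) = (6 + 4 + 4 + 8 + 5) / 5 = 27/5 = 5.4

Step 2 — sample covariance S[i,j] = (1/(n-1)) · Σ_k (x_{k,i} - mean_i) · (x_{k,j} - mean_j), with n-1 = 4.
  S[A,A] = ((-3.4)·(-3.4) + (-0.4)·(-0.4) + (-0.4)·(-0.4) + (2.6)·(2.6) + (1.6)·(1.6)) / 4 = 21.2/4 = 5.3
  S[A,B] = ((-3.4)·(0.6) + (-0.4)·(-1.4) + (-0.4)·(-1.4) + (2.6)·(2.6) + (1.6)·(-0.4)) / 4 = 5.2/4 = 1.3
  S[B,B] = ((0.6)·(0.6) + (-1.4)·(-1.4) + (-1.4)·(-1.4) + (2.6)·(2.6) + (-0.4)·(-0.4)) / 4 = 11.2/4 = 2.8

S is symmetric (S[j,i] = S[i,j]). Assembling:

S = [[5.3, 1.3],
 [1.3, 2.8]]


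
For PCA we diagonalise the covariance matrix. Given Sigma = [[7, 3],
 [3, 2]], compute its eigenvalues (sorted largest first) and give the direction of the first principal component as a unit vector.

Step 1 — characteristic polynomial of 2×2 Sigma:
  det(Sigma - λI) = λ² - trace · λ + det = 0.
  trace = 7 + 2 = 9, det = 7·2 - (3)² = 5.
Step 2 — discriminant:
  Δ = trace² - 4·det = 81 - 20 = 61.
Step 3 — eigenvalues:
  λ = (trace ± √Δ)/2 = (9 ± 7.8102)/2,
  λ_1 = 8.4051,  λ_2 = 0.5949.

Step 4 — unit eigenvector for λ_1: solve (Sigma - λ_1 I)v = 0. First row:
  (7 - 8.4051)·v_x + (3)·v_y = 0, i.e. (-1.4051)·v_x + (3)·v_y = 0,
  so v ∝ (b, λ_1 - a) = (3, 1.4051) = u.
  ||u|| = √((3)² + (1.4051)²) = √(10.9744) ≈ 3.3128,
  v_1 = u/||u|| ≈ (0.9056, 0.4242) (||v_1|| = 1).

λ_1 = 8.4051,  λ_2 = 0.5949;  v_1 ≈ (0.9056, 0.4242)


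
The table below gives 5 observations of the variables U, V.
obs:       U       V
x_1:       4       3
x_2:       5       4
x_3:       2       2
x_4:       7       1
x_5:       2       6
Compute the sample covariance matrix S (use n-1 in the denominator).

Step 1 — column means:
  mean(U) = (4 + 5 + 2 + 7 + 2) / 5 = 20/5 = 4
  mean(V) = (3 + 4 + 2 + 1 + 6) / 5 = 16/5 = 3.2

Step 2 — sample covariance S[i,j] = (1/(n-1)) · Σ_k (x_{k,i} - mean_i) · (x_{k,j} - mean_j), with n-1 = 4.
  S[U,U] = ((0)·(0) + (1)·(1) + (-2)·(-2) + (3)·(3) + (-2)·(-2)) / 4 = 18/4 = 4.5
  S[U,V] = ((0)·(-0.2) + (1)·(0.8) + (-2)·(-1.2) + (3)·(-2.2) + (-2)·(2.8)) / 4 = -9/4 = -2.25
  S[V,V] = ((-0.2)·(-0.2) + (0.8)·(0.8) + (-1.2)·(-1.2) + (-2.2)·(-2.2) + (2.8)·(2.8)) / 4 = 14.8/4 = 3.7

S is symmetric (S[j,i] = S[i,j]). Assembling:

S = [[4.5, -2.25],
 [-2.25, 3.7]]


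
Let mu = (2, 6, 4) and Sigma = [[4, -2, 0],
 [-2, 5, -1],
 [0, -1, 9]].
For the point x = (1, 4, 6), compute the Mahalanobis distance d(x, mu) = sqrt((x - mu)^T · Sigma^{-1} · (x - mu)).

Step 1 — centre the observation: (x - mu) = (-1, -2, 2).

Step 2 — invert Sigma (cofactor / det for 3×3, or solve directly):
  Sigma^{-1} = [[0.3143, 0.1286, 0.0143],
 [0.1286, 0.2571, 0.0286],
 [0.0143, 0.0286, 0.1143]].

Step 3 — form the quadratic (x - mu)^T · Sigma^{-1} · (x - mu):
  Sigma^{-1} · (x - mu) = (-0.5429, -0.5857, 0.1571).
  (x - mu)^T · [Sigma^{-1} · (x - mu)] = (-1)·(-0.5429) + (-2)·(-0.5857) + (2)·(0.1571) = 2.0286.

Step 4 — take square root: d = √(2.0286) ≈ 1.4243.

d(x, mu) = √(2.0286) ≈ 1.4243


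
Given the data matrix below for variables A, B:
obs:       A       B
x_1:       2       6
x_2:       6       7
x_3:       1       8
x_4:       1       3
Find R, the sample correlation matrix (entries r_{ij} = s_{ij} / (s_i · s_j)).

Step 1 — column means:
  mean(A) = (2 + 6 + 1 + 1) / 4 = 10/4 = 2.5
  mean(B) = (6 + 7 + 8 + 3) / 4 = 24/4 = 6

Step 2 — sample variances and covariances s[i,j] = (1/(n-1)) · Σ_k (x_{k,i} - mean_i) · (x_{k,j} - mean_j), with n-1 = 3:
  s[A,A] = ((-0.5)·(-0.5) + (3.5)·(3.5) + (-1.5)·(-1.5) + (-1.5)·(-1.5)) / 3 = 17/3 = 5.6667
  s[A,B] = ((-0.5)·(0) + (3.5)·(1) + (-1.5)·(2) + (-1.5)·(-3)) / 3 = 5/3 = 1.6667
  s[B,B] = ((0)·(0) + (1)·(1) + (2)·(2) + (-3)·(-3)) / 3 = 14/3 = 4.6667
  Sample standard deviations s_i = √(s[i,i]):
  s(A) = √(5.6667) = 2.3805
  s(B) = √(4.6667) = 2.1602

Step 3 — r_{ij} = s_{ij} / (s_i · s_j):
  r[A,A] = 1 (diagonal).
  r[A,B] = 1.6667 / (2.3805 · 2.1602) = 1.6667 / 5.1424 = 0.3241
  r[B,B] = 1 (diagonal).

R is symmetric with unit diagonal. Assembling:

R = [[1, 0.3241],
 [0.3241, 1]]


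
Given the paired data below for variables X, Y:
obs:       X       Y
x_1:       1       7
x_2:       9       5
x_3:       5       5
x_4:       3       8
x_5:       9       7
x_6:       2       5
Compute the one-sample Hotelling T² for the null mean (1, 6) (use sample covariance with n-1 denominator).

Step 1 — sample mean vector:
  mean(X) = (1 + 9 + 5 + 3 + 9 + 2) / 6 = 29/6 = 4.8333
  mean(Y) = (7 + 5 + 5 + 8 + 7 + 5) / 6 = 37/6 = 6.1667
  x̄ = (4.8333, 6.1667),  deviation x̄ - mu_0 = (4.8333, 6.1667) - (1, 6) = (3.8333, 0.1667).

Step 2 — sample covariance matrix, S[i,j] = (1/(n-1)) · Σ_k (x_{k,i} - mean_i) · (x_{k,j} - mean_j), divisor n-1 = 5:
  S[X,X] = ((-3.8333)·(-3.8333) + (4.1667)·(4.1667) + (0.1667)·(0.1667) + (-1.8333)·(-1.8333) + (4.1667)·(4.1667) + (-2.8333)·(-2.8333)) / 5 = 60.8333/5 = 12.1667
  S[X,Y] = ((-3.8333)·(0.8333) + (4.1667)·(-1.1667) + (0.1667)·(-1.1667) + (-1.8333)·(1.8333) + (4.1667)·(0.8333) + (-2.8333)·(-1.1667)) / 5 = -4.8333/5 = -0.9667
  S[Y,Y] = ((0.8333)·(0.8333) + (-1.1667)·(-1.1667) + (-1.1667)·(-1.1667) + (1.8333)·(1.8333) + (0.8333)·(0.8333) + (-1.1667)·(-1.1667)) / 5 = 8.8333/5 = 1.7667
  S = [[12.1667, -0.9667],
 [-0.9667, 1.7667]].

Step 3 — invert S. det(S) = 12.1667·1.7667 - (-0.9667)² = 20.56.
  S^{-1} = (1/det) · [[d, -b], [-b, a]] = [[0.0859, 0.047],
 [0.047, 0.5918]].

Step 4 — quadratic form (x̄ - mu_0)^T · S^{-1} · (x̄ - mu_0):
  S^{-1} · (x̄ - mu_0) = (0.3372, 0.2789),
  (x̄ - mu_0)^T · [...] = (3.8333)·(0.3372) + (0.1667)·(0.2789) = 1.3392.

Step 5 — scale by n: T² = 6 · 1.3392 = 8.035.

T² ≈ 8.035


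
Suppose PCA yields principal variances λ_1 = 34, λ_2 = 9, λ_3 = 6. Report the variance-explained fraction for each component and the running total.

Step 1 — total variance = trace(Sigma) = Σ λ_i = 34 + 9 + 6 = 49.

Step 2 — fraction explained by component i = λ_i / Σ λ:
  PC1: 34/49 = 0.6939
  PC2: 9/49 = 0.1837
  PC3: 6/49 = 0.1224

Step 3 — cumulative fraction after k components = (λ_1 + ... + λ_k) / Σ λ:
  k = 1: 34/49 = 0.6939
  k = 2: (34 + 9)/49 = 43/49 = 0.8776
  k = 3: (34 + 9 + 6)/49 = 49/49 = 1

Summary (fraction, with percent):

explained: PC1 0.6939 (69.39%), PC2 0.1837 (18.37%), PC3 0.1224 (12.24%);  cumulative: 0.6939, 0.8776, 1


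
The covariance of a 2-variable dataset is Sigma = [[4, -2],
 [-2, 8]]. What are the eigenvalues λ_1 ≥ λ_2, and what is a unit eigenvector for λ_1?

Step 1 — characteristic polynomial of 2×2 Sigma:
  det(Sigma - λI) = λ² - trace · λ + det = 0.
  trace = 4 + 8 = 12, det = 4·8 - (-2)² = 28.
Step 2 — discriminant:
  Δ = trace² - 4·det = 144 - 112 = 32.
Step 3 — eigenvalues:
  λ = (trace ± √Δ)/2 = (12 ± 5.6569)/2,
  λ_1 = 8.8284,  λ_2 = 3.1716.

Step 4 — unit eigenvector for λ_1: solve (Sigma - λ_1 I)v = 0. First row:
  (4 - 8.8284)·v_x + (-2)·v_y = 0, i.e. (-4.8284)·v_x + (-2)·v_y = 0,
  so v ∝ (b, λ_1 - a) = (-2, 4.8284); multiply by -1 so the first entry is positive: u = (2, -4.8284).
  ||u|| = √((2)² + (-4.8284)²) = √(27.3137) ≈ 5.2263,
  v_1 = u/||u|| ≈ (0.3827, -0.9239) (||v_1|| = 1).

λ_1 = 8.8284,  λ_2 = 3.1716;  v_1 ≈ (0.3827, -0.9239)


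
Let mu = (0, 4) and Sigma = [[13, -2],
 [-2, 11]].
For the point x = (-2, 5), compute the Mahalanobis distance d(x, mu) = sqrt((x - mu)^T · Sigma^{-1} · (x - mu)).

Step 1 — centre the observation: (x - mu) = (-2, 1).

Step 2 — invert Sigma. det(Sigma) = 13·11 - (-2)² = 139.
  Sigma^{-1} = (1/det) · [[d, -b], [-b, a]] = [[0.0791, 0.0144],
 [0.0144, 0.0935]].

Step 3 — form the quadratic (x - mu)^T · Sigma^{-1} · (x - mu):
  Sigma^{-1} · (x - mu) = (-0.1439, 0.0647).
  (x - mu)^T · [Sigma^{-1} · (x - mu)] = (-2)·(-0.1439) + (1)·(0.0647) = 0.3525.

Step 4 — take square root: d = √(0.3525) ≈ 0.5937.

d(x, mu) = √(0.3525) ≈ 0.5937


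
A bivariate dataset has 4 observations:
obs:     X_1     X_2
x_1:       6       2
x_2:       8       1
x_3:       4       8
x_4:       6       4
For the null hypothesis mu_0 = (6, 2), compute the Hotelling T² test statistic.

Step 1 — sample mean vector:
  mean(X_1) = (6 + 8 + 4 + 6) / 4 = 24/4 = 6
  mean(X_2) = (2 + 1 + 8 + 4) / 4 = 15/4 = 3.75
  x̄ = (6, 3.75),  deviation x̄ - mu_0 = (6, 3.75) - (6, 2) = (0, 1.75).

Step 2 — sample covariance matrix, S[i,j] = (1/(n-1)) · Σ_k (x_{k,i} - mean_i) · (x_{k,j} - mean_j), divisor n-1 = 3:
  S[X_1,X_1] = ((0)·(0) + (2)·(2) + (-2)·(-2) + (0)·(0)) / 3 = 8/3 = 2.6667
  S[X_1,X_2] = ((0)·(-1.75) + (2)·(-2.75) + (-2)·(4.25) + (0)·(0.25)) / 3 = -14/3 = -4.6667
  S[X_2,X_2] = ((-1.75)·(-1.75) + (-2.75)·(-2.75) + (4.25)·(4.25) + (0.25)·(0.25)) / 3 = 28.75/3 = 9.5833
  S = [[2.6667, -4.6667],
 [-4.6667, 9.5833]].

Step 3 — invert S. det(S) = 2.6667·9.5833 - (-4.6667)² = 3.7778.
  S^{-1} = (1/det) · [[d, -b], [-b, a]] = [[2.5368, 1.2353],
 [1.2353, 0.7059]].

Step 4 — quadratic form (x̄ - mu_0)^T · S^{-1} · (x̄ - mu_0):
  S^{-1} · (x̄ - mu_0) = (2.1618, 1.2353),
  (x̄ - mu_0)^T · [...] = (0)·(2.1618) + (1.75)·(1.2353) = 2.1618.

Step 5 — scale by n: T² = 4 · 2.1618 = 8.6471.

T² ≈ 8.6471


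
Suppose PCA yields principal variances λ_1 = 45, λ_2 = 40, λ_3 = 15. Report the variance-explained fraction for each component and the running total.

Step 1 — total variance = trace(Sigma) = Σ λ_i = 45 + 40 + 15 = 100.

Step 2 — fraction explained by component i = λ_i / Σ λ:
  PC1: 45/100 = 0.45
  PC2: 40/100 = 0.4
  PC3: 15/100 = 0.15

Step 3 — cumulative fraction after k components = (λ_1 + ... + λ_k) / Σ λ:
  k = 1: 45/100 = 0.45
  k = 2: (45 + 40)/100 = 85/100 = 0.85
  k = 3: (45 + 40 + 15)/100 = 100/100 = 1

Summary (fraction, with percent):

explained: PC1 0.45 (45%), PC2 0.4 (40%), PC3 0.15 (15%);  cumulative: 0.45, 0.85, 1


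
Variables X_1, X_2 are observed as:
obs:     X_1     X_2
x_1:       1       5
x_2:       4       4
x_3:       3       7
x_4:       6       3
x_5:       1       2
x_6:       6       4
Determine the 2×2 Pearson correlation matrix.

Step 1 — column means:
  mean(X_1) = (1 + 4 + 3 + 6 + 1 + 6) / 6 = 21/6 = 3.5
  mean(X_2) = (5 + 4 + 7 + 3 + 2 + 4) / 6 = 25/6 = 4.1667

Step 2 — sample variances and covariances s[i,j] = (1/(n-1)) · Σ_k (x_{k,i} - mean_i) · (x_{k,j} - mean_j), with n-1 = 5:
  s[X_1,X_1] = ((-2.5)·(-2.5) + (0.5)·(0.5) + (-0.5)·(-0.5) + (2.5)·(2.5) + (-2.5)·(-2.5) + (2.5)·(2.5)) / 5 = 25.5/5 = 5.1
  s[X_1,X_2] = ((-2.5)·(0.8333) + (0.5)·(-0.1667) + (-0.5)·(2.8333) + (2.5)·(-1.1667) + (-2.5)·(-2.1667) + (2.5)·(-0.1667)) / 5 = -1.5/5 = -0.3
  s[X_2,X_2] = ((0.8333)·(0.8333) + (-0.1667)·(-0.1667) + (2.8333)·(2.8333) + (-1.1667)·(-1.1667) + (-2.1667)·(-2.1667) + (-0.1667)·(-0.1667)) / 5 = 14.8333/5 = 2.9667
  Sample standard deviations s_i = √(s[i,i]):
  s(X_1) = √(5.1) = 2.2583
  s(X_2) = √(2.9667) = 1.7224

Step 3 — r_{ij} = s_{ij} / (s_i · s_j):
  r[X_1,X_1] = 1 (diagonal).
  r[X_1,X_2] = -0.3 / (2.2583 · 1.7224) = -0.3 / 3.8897 = -0.0771
  r[X_2,X_2] = 1 (diagonal).

R is symmetric with unit diagonal. Assembling:

R = [[1, -0.0771],
 [-0.0771, 1]]


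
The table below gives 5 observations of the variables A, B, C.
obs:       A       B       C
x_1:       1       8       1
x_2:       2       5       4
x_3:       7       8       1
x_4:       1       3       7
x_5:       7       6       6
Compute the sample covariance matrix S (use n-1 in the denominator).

Step 1 — column means:
  mean(A) = (1 + 2 + 7 + 1 + 7) / 5 = 18/5 = 3.6
  mean(B) = (8 + 5 + 8 + 3 + 6) / 5 = 30/5 = 6
  mean(C) = (1 + 4 + 1 + 7 + 6) / 5 = 19/5 = 3.8

Step 2 — sample covariance S[i,j] = (1/(n-1)) · Σ_k (x_{k,i} - mean_i) · (x_{k,j} - mean_j), with n-1 = 4.
  S[A,A] = ((-2.6)·(-2.6) + (-1.6)·(-1.6) + (3.4)·(3.4) + (-2.6)·(-2.6) + (3.4)·(3.4)) / 4 = 39.2/4 = 9.8
  S[A,B] = ((-2.6)·(2) + (-1.6)·(-1) + (3.4)·(2) + (-2.6)·(-3) + (3.4)·(0)) / 4 = 11/4 = 2.75
  S[A,C] = ((-2.6)·(-2.8) + (-1.6)·(0.2) + (3.4)·(-2.8) + (-2.6)·(3.2) + (3.4)·(2.2)) / 4 = -3.4/4 = -0.85
  S[B,B] = ((2)·(2) + (-1)·(-1) + (2)·(2) + (-3)·(-3) + (0)·(0)) / 4 = 18/4 = 4.5
  S[B,C] = ((2)·(-2.8) + (-1)·(0.2) + (2)·(-2.8) + (-3)·(3.2) + (0)·(2.2)) / 4 = -21/4 = -5.25
  S[C,C] = ((-2.8)·(-2.8) + (0.2)·(0.2) + (-2.8)·(-2.8) + (3.2)·(3.2) + (2.2)·(2.2)) / 4 = 30.8/4 = 7.7

S is symmetric (S[j,i] = S[i,j]). Assembling:

S = [[9.8, 2.75, -0.85],
 [2.75, 4.5, -5.25],
 [-0.85, -5.25, 7.7]]


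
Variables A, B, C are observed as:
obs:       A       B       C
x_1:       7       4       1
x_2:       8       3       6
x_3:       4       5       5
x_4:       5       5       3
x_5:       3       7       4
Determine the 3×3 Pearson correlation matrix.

Step 1 — column means:
  mean(A) = (7 + 8 + 4 + 5 + 3) / 5 = 27/5 = 5.4
  mean(B) = (4 + 3 + 5 + 5 + 7) / 5 = 24/5 = 4.8
  mean(C) = (1 + 6 + 5 + 3 + 4) / 5 = 19/5 = 3.8

Step 2 — sample variances and covariances s[i,j] = (1/(n-1)) · Σ_k (x_{k,i} - mean_i) · (x_{k,j} - mean_j), with n-1 = 4:
  s[A,A] = ((1.6)·(1.6) + (2.6)·(2.6) + (-1.4)·(-1.4) + (-0.4)·(-0.4) + (-2.4)·(-2.4)) / 4 = 17.2/4 = 4.3
  s[A,B] = ((1.6)·(-0.8) + (2.6)·(-1.8) + (-1.4)·(0.2) + (-0.4)·(0.2) + (-2.4)·(2.2)) / 4 = -11.6/4 = -2.9
  s[A,C] = ((1.6)·(-2.8) + (2.6)·(2.2) + (-1.4)·(1.2) + (-0.4)·(-0.8) + (-2.4)·(0.2)) / 4 = -0.6/4 = -0.15
  s[B,B] = ((-0.8)·(-0.8) + (-1.8)·(-1.8) + (0.2)·(0.2) + (0.2)·(0.2) + (2.2)·(2.2)) / 4 = 8.8/4 = 2.2
  s[B,C] = ((-0.8)·(-2.8) + (-1.8)·(2.2) + (0.2)·(1.2) + (0.2)·(-0.8) + (2.2)·(0.2)) / 4 = -1.2/4 = -0.3
  s[C,C] = ((-2.8)·(-2.8) + (2.2)·(2.2) + (1.2)·(1.2) + (-0.8)·(-0.8) + (0.2)·(0.2)) / 4 = 14.8/4 = 3.7
  Sample standard deviations s_i = √(s[i,i]):
  s(A) = √(4.3) = 2.0736
  s(B) = √(2.2) = 1.4832
  s(C) = √(3.7) = 1.9235

Step 3 — r_{ij} = s_{ij} / (s_i · s_j):
  r[A,A] = 1 (diagonal).
  r[A,B] = -2.9 / (2.0736 · 1.4832) = -2.9 / 3.0757 = -0.9429
  r[A,C] = -0.15 / (2.0736 · 1.9235) = -0.15 / 3.9887 = -0.0376
  r[B,B] = 1 (diagonal).
  r[B,C] = -0.3 / (1.4832 · 1.9235) = -0.3 / 2.8531 = -0.1051
  r[C,C] = 1 (diagonal).

R is symmetric with unit diagonal. Assembling:

R = [[1, -0.9429, -0.0376],
 [-0.9429, 1, -0.1051],
 [-0.0376, -0.1051, 1]]


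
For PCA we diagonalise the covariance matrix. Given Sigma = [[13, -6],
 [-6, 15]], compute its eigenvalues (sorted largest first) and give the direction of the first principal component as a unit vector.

Step 1 — characteristic polynomial of 2×2 Sigma:
  det(Sigma - λI) = λ² - trace · λ + det = 0.
  trace = 13 + 15 = 28, det = 13·15 - (-6)² = 159.
Step 2 — discriminant:
  Δ = trace² - 4·det = 784 - 636 = 148.
Step 3 — eigenvalues:
  λ = (trace ± √Δ)/2 = (28 ± 12.1655)/2,
  λ_1 = 20.0828,  λ_2 = 7.9172.

Step 4 — unit eigenvector for λ_1: solve (Sigma - λ_1 I)v = 0. First row:
  (13 - 20.0828)·v_x + (-6)·v_y = 0, i.e. (-7.0828)·v_x + (-6)·v_y = 0,
  so v ∝ (b, λ_1 - a) = (-6, 7.0828); multiply by -1 so the first entry is positive: u = (6, -7.0828).
  ||u|| = √((6)² + (-7.0828)²) = √(86.1655) ≈ 9.2825,
  v_1 = u/||u|| ≈ (0.6464, -0.763) (||v_1|| = 1).

λ_1 = 20.0828,  λ_2 = 7.9172;  v_1 ≈ (0.6464, -0.763)


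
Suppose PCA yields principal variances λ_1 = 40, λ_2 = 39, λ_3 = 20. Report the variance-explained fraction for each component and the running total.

Step 1 — total variance = trace(Sigma) = Σ λ_i = 40 + 39 + 20 = 99.

Step 2 — fraction explained by component i = λ_i / Σ λ:
  PC1: 40/99 = 0.404
  PC2: 39/99 = 0.3939
  PC3: 20/99 = 0.202

Step 3 — cumulative fraction after k components = (λ_1 + ... + λ_k) / Σ λ:
  k = 1: 40/99 = 0.404
  k = 2: (40 + 39)/99 = 79/99 = 0.798
  k = 3: (40 + 39 + 20)/99 = 99/99 = 1

Summary (fraction, with percent):

explained: PC1 0.404 (40.4%), PC2 0.3939 (39.39%), PC3 0.202 (20.2%);  cumulative: 0.404, 0.798, 1
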